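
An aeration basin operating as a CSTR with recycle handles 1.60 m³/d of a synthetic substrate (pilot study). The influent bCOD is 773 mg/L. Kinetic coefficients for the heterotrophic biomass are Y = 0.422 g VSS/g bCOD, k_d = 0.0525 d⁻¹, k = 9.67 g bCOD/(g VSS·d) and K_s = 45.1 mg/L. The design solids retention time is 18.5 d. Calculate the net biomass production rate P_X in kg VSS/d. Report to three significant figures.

For a completely mixed reactor with recycle the Lawrence–McCarty relation gives S = K_s·(1 + k_d·θ_c) / [θ_c·(Y·k − k_d) − 1] = 45.1 × (1 + 0.0525 × 18.5) / [18.5 × (0.422 × 9.67 − 0.0525) − 1] = 88.90 / 73.52 = 1.209 mg/L.
Y_obs = Y / (1 + k_d θ_c) = 0.422 / (1 + 0.0525 × 18.5) = 0.422 / 1.971 = 0.2141.
ΔS = 773 − 1.21 = 771.8 mg/L, so the substrate removal rate is 1.60 × 771.8/1000 = 1.235 kg bCOD/d.
Net biomass production P_X = Y_obs × Q·(S₀ − S) = 0.2141 × 1.235 = 0.2644 kg VSS/d.

P_X ≈ 0.264 kg VSS/d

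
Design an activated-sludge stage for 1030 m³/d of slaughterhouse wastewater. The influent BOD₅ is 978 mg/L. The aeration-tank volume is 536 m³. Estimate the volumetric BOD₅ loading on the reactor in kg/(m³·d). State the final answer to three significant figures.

L_v ≈ 1.88 kg BOD₅/(m³·d)

Volumetric loading L_v = Q·S₀ / V = 1030 × 978 g/m³ / 536.0 m³ = 1879 g/(m³·d) = 1.879 kg BOD₅/(m³·d).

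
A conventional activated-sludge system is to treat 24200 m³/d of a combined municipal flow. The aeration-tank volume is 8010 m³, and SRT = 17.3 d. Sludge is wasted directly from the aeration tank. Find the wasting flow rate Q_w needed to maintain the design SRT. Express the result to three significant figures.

With mixed-liquor wasting, θ_c = V/Q_w, so Q_w = V/θ_c = 8010/17.3 = 463.0 m³/d.

Q_w ≈ 463 m³/d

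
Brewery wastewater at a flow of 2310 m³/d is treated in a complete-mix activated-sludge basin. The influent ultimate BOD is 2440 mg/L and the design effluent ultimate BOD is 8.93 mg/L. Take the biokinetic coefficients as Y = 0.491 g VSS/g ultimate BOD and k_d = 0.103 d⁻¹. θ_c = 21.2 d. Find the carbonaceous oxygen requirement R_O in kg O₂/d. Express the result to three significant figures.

The observed yield is Y_obs = Y/(1 + k_d·θ_c) = 0.491 / (1 + 0.103 × 21.2) = 0.491 / 3.184 = 0.1542 g VSS per g ultimate BOD removed.
Substrate removed = Q·(S₀ − S) = 2310 m³/d × (2440 − 8.93) g/m³ = 5.62×10^6 g/d = 5616 kg/d.
Biomass synthesised: P_X = Y_obs × 5616 = 866.1 kg VSS/d.
Carbonaceous O₂ demand = substrate oxidised − cell-mass equivalent = 5616 − 1.42 × 866.1 = 4386 kg O₂/d.

R_O ≈ 4390 kg O₂/d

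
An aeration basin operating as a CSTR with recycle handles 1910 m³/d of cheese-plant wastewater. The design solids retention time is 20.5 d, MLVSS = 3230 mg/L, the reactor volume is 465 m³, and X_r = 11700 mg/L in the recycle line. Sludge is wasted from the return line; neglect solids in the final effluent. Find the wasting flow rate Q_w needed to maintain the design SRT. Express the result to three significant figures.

Wasting from the return line (neglecting effluent solids): Q_w = V·X / (θ_c·X_r) = 465.0 × 3230 / (20.5 × 11700) = 6.262 m³/d.

Q_w ≈ 6.26 m³/d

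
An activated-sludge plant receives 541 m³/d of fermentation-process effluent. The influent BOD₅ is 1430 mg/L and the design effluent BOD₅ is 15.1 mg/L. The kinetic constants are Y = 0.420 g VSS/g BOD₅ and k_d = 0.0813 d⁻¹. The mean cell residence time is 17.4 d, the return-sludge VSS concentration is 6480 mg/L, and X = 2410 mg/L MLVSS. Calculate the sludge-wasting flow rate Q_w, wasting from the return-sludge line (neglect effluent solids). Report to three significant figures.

From the SRT design equation V = Y Q (S₀−S) θ_c / [X (1 + k_d θ_c)] = 0.420 × 541 × (1430 − 15.1) × 17.4 / [2410 × (1 + 0.0813 × 17.4)] = 5.59×10^6 / 5819 = 961.3 m³.
Wasting from the return line (neglecting effluent solids): Q_w = V·X / (θ_c·X_r) = 961.3 × 2410 / (17.4 × 6480) = 20.55 m³/d.

Q_w ≈ 20.5 m³/d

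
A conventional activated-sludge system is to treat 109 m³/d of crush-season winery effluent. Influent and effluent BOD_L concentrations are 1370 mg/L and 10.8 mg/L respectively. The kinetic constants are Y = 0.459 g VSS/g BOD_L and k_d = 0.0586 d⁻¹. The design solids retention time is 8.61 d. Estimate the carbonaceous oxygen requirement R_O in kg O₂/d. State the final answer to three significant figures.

R_O ≈ 84.0 kg O₂/d

Y_obs = Y / (1 + k_d θ_c) = 0.459 / (1 + 0.0586 × 8.61) = 0.459 / 1.505 = 0.3051.
Substrate removed = Q·(S₀ − S) = 109 m³/d × (1370 − 10.8) g/m³ = 1.48×10^5 g/d = 148.2 kg/d.
Net sludge production P_X = 0.3051 × 148.2 = 45.20 kg VSS/d.
R_O = Q·(S₀ − S) − 1.42·P_X = 148.2 − 1.42 × 45.20 = 83.97 kg O₂/d.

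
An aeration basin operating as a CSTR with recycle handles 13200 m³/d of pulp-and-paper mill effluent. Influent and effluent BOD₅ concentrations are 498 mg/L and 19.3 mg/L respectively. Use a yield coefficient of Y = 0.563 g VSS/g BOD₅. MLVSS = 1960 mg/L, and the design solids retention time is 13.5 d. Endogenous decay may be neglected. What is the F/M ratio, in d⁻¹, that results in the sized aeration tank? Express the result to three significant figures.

Biomass mass balance (decay neglected): V·X = Y·Q·(S₀ − S)·θ_c, so V = 0.563 × 13200 × (498 − 19.3) × 13.5 / 1960 = 24503 m³.
F/M = Q·S₀ / (V·X) = 13200 × 498 / (24503 × 1960) = 0.1369 g BOD₅·(g VSS·d)⁻¹.

F/M ≈ 0.137 d⁻¹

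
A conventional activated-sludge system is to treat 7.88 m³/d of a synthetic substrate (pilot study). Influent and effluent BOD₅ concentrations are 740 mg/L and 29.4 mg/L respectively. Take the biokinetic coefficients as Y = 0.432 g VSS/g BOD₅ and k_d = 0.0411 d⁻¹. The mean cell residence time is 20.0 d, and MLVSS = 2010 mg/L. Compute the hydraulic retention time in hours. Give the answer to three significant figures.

Steady-state biomass mass balance: V·X·(1 + k_d·θ_c) = Y·Q·(S₀ − S)·θ_c, so V = 0.432 × 7.88 × (740 − 29.4) × 20.0 / [2010 × (1 + 0.0411 × 20.0)] = 4.84×10^4 / 3662 = 13.21 m³.
Hydraulic retention time τ = V/Q = 13.21 / 7.88 = 1.676 d = 40.24 h.

τ ≈ 40.2 h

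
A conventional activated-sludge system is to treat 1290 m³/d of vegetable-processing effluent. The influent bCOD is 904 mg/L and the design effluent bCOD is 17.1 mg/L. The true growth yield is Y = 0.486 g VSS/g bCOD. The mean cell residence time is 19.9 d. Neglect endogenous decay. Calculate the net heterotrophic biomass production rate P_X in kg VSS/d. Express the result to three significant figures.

P_X ≈ 556 kg VSS/d

No decay correction is needed, so Y_obs = Y = 0.486.
ΔS = 904 − 17.1 = 886.9 mg/L, so the substrate removal rate is 1290 × 886.9/1000 = 1144 kg bCOD/d.
Net biomass production P_X = Y_obs × Q·(S₀ − S) = 0.4860 × 1144 = 556.0 kg VSS/d.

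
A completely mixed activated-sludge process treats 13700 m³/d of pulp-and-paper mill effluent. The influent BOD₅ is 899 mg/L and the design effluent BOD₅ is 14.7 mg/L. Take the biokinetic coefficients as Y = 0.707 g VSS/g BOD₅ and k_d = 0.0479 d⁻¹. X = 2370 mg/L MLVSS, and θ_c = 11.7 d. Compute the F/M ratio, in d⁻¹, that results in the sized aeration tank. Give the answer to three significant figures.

F/M ≈ 0.192 d⁻¹

Rearranging the biomass balance for a CMAS with decay, V = Y·Q·ΔS·θ_c / [X·(1+k_d θ_c)] = 0.707 × 13700 × (899 − 14.7) × 11.7 / [2370 × (1 + 0.0479 × 11.7)] = 1×10^8 / 3698 = 27098 m³.
F/M = applied load / biomass = Q·S₀/(V·X) = 13700 × 899 / (27098 × 2370) = 0.1918 d⁻¹.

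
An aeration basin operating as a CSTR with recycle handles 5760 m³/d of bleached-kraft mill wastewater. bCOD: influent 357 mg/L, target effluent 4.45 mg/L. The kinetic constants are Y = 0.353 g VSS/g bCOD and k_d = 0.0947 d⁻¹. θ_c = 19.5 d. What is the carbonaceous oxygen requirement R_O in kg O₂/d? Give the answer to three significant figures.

Observed yield with endogenous decay: Y_obs = Y / (1 + k_d·θ_c) = 0.353 / (1 + 0.0947 × 19.5) = 0.353 / 2.847 = 0.1240 g VSS/g bCOD.
Mass of bCOD removed per day: Q(S₀ − S) = 5760 × 352.6 g/m³ = 2031 kg/d.
Biomass synthesised: P_X = Y_obs × 2031 = 251.8 kg VSS/d.
Carbonaceous O₂ demand = substrate oxidised − cell-mass equivalent = 2031 − 1.42 × 251.8 = 1673 kg O₂/d.

R_O ≈ 1670 kg O₂/d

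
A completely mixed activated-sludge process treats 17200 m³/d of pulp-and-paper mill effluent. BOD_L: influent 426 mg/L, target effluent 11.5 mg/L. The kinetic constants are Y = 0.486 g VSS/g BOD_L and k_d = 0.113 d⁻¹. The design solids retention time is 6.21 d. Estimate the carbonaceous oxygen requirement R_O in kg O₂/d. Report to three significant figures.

The observed yield is Y_obs = Y/(1 + k_d·θ_c) = 0.486 / (1 + 0.113 × 6.21) = 0.486 / 1.702 = 0.2856 g VSS per g BOD_L removed.
Mass of BOD_L removed per day: Q(S₀ − S) = 17200 × 414.5 g/m³ = 7129 kg/d.
Biomass synthesised: P_X = Y_obs × 7129 = 2036 kg VSS/d.
R_O = Q·ΔS − 1.42 P_X = 7129 − 2891 = 4238 kg O₂/d.

R_O ≈ 4240 kg O₂/d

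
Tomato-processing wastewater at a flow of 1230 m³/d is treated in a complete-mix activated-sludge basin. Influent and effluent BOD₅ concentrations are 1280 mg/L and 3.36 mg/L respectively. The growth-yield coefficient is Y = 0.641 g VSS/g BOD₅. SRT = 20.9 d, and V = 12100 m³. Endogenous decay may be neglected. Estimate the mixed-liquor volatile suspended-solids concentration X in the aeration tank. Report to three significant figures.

X ≈ 1740 mg/L

X = Y·Q·ΔS·θ_c / V = 0.641 × 1230 × (1280 − 3.36) × 20.9 / 12100 = 1739 mg/L.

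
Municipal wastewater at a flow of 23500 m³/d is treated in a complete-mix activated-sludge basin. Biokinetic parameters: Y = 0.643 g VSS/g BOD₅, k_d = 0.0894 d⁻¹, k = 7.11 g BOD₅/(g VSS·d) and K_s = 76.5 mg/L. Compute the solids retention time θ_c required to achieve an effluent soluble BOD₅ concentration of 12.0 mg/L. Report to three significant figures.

Specific growth rate at S = 12.0 mg/L: μ = YkS/(K_s+S) = 0.643·7.11·12.0/(76.5+12.0) = 0.6199 d⁻¹.
1/θ_c = 0.6199 − 0.0894 = 0.5305 d⁻¹, so θ_c = 1.885 d.

θ_c ≈ 1.89 d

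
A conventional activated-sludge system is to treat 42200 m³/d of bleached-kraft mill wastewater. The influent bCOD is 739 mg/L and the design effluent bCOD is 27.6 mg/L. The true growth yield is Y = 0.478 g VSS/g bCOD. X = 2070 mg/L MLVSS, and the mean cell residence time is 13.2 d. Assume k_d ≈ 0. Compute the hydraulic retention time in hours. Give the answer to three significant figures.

τ ≈ 52.0 h

Biomass mass balance (decay neglected): V·X = Y·Q·(S₀ − S)·θ_c, so V = 0.478 × 42200 × (739 − 27.6) × 13.2 / 2070 = 91508 m³.
Hydraulic retention time τ = V/Q = 91508 / 42200 = 2.168 d = 52.04 h.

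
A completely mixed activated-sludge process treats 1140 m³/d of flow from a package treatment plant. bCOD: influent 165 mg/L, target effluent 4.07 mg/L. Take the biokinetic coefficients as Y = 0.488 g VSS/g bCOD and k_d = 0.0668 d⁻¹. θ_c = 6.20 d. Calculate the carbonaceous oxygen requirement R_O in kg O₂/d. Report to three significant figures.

R_O ≈ 93.6 kg O₂/d

The observed yield is Y_obs = Y/(1 + k_d·θ_c) = 0.488 / (1 + 0.0668 × 6.20) = 0.488 / 1.414 = 0.3451 g VSS per g bCOD removed.
Q·(S₀ − S) = 1140 × (165 − 4.07) × 10⁻³ = 183.5 kg/d removed.
P_X = Y_obs·Q·(S₀ − S) = 0.3451 × 183.5 = 63.31 kg VSS/d.
Carbonaceous O₂ demand = substrate oxidised − cell-mass equivalent = 183.5 − 1.42 × 63.31 = 93.56 kg O₂/d.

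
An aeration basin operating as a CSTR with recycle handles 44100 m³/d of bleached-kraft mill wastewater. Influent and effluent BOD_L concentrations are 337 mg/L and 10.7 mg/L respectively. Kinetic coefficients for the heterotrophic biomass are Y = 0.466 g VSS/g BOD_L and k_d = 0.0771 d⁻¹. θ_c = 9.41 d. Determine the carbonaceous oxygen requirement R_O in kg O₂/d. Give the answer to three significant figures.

R_O ≈ 8870 kg O₂/d

The observed yield is Y_obs = Y/(1 + k_d·θ_c) = 0.466 / (1 + 0.0771 × 9.41) = 0.466 / 1.726 = 0.2701 g VSS per g BOD_L removed.
Q·(S₀ − S) = 44100 × (337 − 10.7) × 10⁻³ = 14390 kg/d removed.
Biomass synthesised: P_X = Y_obs × 14390 = 3886 kg VSS/d.
Carbonaceous O₂ demand = substrate oxidised − cell-mass equivalent = 14390 − 1.42 × 3886 = 8871 kg O₂/d.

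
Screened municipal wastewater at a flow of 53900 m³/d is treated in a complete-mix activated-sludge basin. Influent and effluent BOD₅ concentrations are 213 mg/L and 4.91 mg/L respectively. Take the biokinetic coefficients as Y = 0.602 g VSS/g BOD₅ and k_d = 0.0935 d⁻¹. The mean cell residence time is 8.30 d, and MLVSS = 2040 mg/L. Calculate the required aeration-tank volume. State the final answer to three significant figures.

Rearranging the biomass balance for a CMAS with decay, V = Y·Q·ΔS·θ_c / [X·(1+k_d θ_c)] = 0.602 × 53900 × (213 − 4.91) × 8.30 / [2040 × (1 + 0.0935 × 8.30)] = 5.6×10^7 / 3623 = 15468 m³.

V ≈ 15500 m³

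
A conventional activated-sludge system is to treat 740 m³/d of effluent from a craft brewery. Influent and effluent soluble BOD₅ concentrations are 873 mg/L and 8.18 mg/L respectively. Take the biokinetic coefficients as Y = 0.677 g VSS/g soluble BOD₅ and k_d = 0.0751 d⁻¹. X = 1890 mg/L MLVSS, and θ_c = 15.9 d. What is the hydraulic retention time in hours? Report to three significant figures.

τ ≈ 53.9 h

Rearranging the biomass balance for a CMAS with decay, V = Y·Q·ΔS·θ_c / [X·(1+k_d θ_c)] = 0.677 × 740 × (873 − 8.18) × 15.9 / [1890 × (1 + 0.0751 × 15.9)] = 6.89×10^6 / 4147 = 1661 m³.
HRT = V/Q = 1661 m³ / 740 m³·d⁻¹ = 2.245 d × 24 = 53.88 h.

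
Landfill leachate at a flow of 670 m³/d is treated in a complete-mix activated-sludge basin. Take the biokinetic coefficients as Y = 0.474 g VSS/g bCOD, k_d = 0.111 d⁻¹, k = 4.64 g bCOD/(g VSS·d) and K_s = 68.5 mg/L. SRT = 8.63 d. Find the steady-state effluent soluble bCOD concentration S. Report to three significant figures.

From the Monod/SRT balance for a CMAS, S = K_s·(1+k_d θ_c)/[θ_c·(Y k − k_d) − 1] = 68.5 × (1 + 0.111 × 8.63) / [8.63 × (0.474 × 4.64 − 0.111) − 1] = 134.1 / 17.02 = 7.879 mg/L.

S ≈ 7.88 mg/L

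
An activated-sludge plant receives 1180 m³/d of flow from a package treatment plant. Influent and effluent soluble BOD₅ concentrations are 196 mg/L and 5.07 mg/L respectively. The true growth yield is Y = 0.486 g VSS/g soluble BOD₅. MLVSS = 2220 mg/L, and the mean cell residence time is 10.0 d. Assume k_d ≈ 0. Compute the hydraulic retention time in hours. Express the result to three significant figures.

Biomass mass balance (decay neglected): V·X = Y·Q·(S₀ − S)·θ_c, so V = 0.486 × 1180 × (196 − 5.07) × 10.0 / 2220 = 493.2 m³.
Hydraulic retention time τ = V/Q = 493.2 / 1180 = 0.4180 d = 10.03 h.

τ ≈ 10.0 h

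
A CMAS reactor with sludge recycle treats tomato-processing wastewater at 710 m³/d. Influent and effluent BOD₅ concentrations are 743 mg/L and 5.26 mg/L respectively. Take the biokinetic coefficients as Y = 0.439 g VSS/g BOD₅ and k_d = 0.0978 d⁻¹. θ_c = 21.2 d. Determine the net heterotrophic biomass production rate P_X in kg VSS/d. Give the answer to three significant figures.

P_X ≈ 74.8 kg VSS/d

Y_obs = Y / (1 + k_d θ_c) = 0.439 / (1 + 0.0978 × 21.2) = 0.439 / 3.073 = 0.1428.
Substrate removed = Q·(S₀ − S) = 710 m³/d × (743 − 5.26) g/m³ = 5.24×10^5 g/d = 523.8 kg/d.
So the net sludge growth is P_X = 0.1428 × 523.8 = 74.82 kg VSS/d.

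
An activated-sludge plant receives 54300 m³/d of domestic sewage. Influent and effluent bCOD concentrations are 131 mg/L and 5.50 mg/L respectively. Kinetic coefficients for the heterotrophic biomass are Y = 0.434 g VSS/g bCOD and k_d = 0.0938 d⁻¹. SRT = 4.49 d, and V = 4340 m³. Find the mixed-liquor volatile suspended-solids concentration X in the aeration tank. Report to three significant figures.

X = Y·Q·ΔS·θ_c / [V·(1 + k_d θ_c)] = 0.434 × 54300 × (131 − 5.50) × 4.49 / [4340 × (1 + 0.0938 × 4.49)] = 2153 mg/L.

X ≈ 2150 mg/L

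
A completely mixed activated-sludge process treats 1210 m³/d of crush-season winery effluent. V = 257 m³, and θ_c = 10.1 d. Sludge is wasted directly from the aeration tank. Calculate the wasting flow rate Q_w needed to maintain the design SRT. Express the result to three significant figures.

For wasting at MLVSS concentration, Q_w = V/θ_c = 257.0/10.1 = 25.45 m³/d.

Q_w ≈ 25.4 m³/d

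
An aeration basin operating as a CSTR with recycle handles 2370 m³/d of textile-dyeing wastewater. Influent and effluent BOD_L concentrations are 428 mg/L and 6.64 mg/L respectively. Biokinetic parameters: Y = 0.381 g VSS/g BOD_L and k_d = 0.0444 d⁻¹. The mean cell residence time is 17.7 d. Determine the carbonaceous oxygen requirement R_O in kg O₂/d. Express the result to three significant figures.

R_O ≈ 696 kg O₂/d

Correct the yield for decay: Y_obs = Y/(1 + k_d θ_c) = 0.381 / (1 + 0.0444 × 17.7) = 0.381 / 1.786 = 0.2133.
Q·(S₀ − S) = 2370 × (428 − 6.64) × 10⁻³ = 998.6 kg/d removed.
Net sludge production P_X = 0.2133 × 998.6 = 213.0 kg VSS/d.
R_O = Q·(S₀ − S) − 1.42·P_X = 998.6 − 1.42 × 213.0 = 696.1 kg O₂/d.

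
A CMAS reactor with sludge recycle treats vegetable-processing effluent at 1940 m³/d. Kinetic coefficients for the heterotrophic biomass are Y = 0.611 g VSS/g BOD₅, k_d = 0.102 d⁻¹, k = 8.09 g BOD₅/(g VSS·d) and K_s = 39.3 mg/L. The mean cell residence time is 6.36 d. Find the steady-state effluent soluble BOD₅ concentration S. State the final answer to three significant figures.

Effluent substrate depends only on kinetics and SRT: S = K_s(1 + k_d θ_c) / [θ_c(Yk − k_d) − 1] = 39.3 × (1 + 0.102 × 6.36) / [6.36 × (0.611 × 8.09 − 0.102) − 1] = 64.79 / 29.79 = 2.175 mg/L.

S ≈ 2.18 mg/L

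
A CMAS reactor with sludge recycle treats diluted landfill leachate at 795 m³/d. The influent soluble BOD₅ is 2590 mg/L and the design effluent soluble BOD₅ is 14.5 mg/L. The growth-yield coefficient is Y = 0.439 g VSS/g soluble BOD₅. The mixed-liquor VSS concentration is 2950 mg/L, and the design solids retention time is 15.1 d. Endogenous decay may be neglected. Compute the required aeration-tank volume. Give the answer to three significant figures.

V ≈ 4600 m³

With k_d = 0 the design equation reduces to V = Y Q (S₀−S) θ_c / X = 0.439 × 795 × (2590 − 14.5) × 15.1 / 2950 = 4601 m³.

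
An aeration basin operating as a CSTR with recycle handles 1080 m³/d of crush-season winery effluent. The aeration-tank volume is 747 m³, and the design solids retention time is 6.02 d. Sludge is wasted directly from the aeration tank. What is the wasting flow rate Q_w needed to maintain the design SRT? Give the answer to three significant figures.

Wasting from the aeration tank: Q_w = V / θ_c = 747.0 / 6.02 = 124.1 m³/d.

Q_w ≈ 124 m³/d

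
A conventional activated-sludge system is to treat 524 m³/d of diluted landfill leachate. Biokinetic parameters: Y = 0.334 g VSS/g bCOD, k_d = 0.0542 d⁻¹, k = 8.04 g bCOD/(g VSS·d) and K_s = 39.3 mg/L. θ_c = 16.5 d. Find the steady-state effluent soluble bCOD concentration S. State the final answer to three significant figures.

From the Monod/SRT balance for a CMAS, S = K_s·(1+k_d θ_c)/[θ_c·(Y k − k_d) − 1] = 39.3 × (1 + 0.0542 × 16.5) / [16.5 × (0.334 × 8.04 − 0.0542) − 1] = 74.45 / 42.41 = 1.755 mg/L.

S ≈ 1.76 mg/L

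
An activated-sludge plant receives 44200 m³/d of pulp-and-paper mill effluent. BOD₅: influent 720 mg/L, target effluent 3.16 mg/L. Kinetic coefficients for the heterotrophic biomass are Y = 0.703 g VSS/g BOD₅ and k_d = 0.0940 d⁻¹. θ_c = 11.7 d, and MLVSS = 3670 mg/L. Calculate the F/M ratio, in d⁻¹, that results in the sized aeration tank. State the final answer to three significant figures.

Rearranging the biomass balance for a CMAS with decay, V = Y·Q·ΔS·θ_c / [X·(1+k_d θ_c)] = 0.703 × 44200 × (720 − 3.16) × 11.7 / [3670 × (1 + 0.0940 × 11.7)] = 2.61×10^8 / 7706 = 33818 m³.
Food-to-microorganism ratio F/M = Q S₀ / (V X) = 44200 × 720 / (33818 × 3670) = 0.2564 d⁻¹.

F/M ≈ 0.256 d⁻¹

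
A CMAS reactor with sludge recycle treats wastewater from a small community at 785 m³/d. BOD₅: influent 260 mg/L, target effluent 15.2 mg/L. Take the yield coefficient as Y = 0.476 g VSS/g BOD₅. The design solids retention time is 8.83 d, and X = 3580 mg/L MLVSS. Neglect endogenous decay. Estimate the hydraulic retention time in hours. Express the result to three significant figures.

τ ≈ 6.90 h

Biomass mass balance (decay neglected): V·X = Y·Q·(S₀ − S)·θ_c, so V = 0.476 × 785 × (260 − 15.2) × 8.83 / 3580 = 225.6 m³.
Hydraulic retention time τ = V/Q = 225.6 / 785 = 0.2874 d = 6.898 h.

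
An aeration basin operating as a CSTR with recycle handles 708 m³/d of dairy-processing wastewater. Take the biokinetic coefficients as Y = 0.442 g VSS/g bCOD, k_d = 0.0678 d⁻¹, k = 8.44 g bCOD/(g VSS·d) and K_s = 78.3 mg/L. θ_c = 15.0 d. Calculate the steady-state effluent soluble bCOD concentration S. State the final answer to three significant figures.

Effluent substrate depends only on kinetics and SRT: S = K_s(1 + k_d θ_c) / [θ_c(Yk − k_d) − 1] = 78.3 × (1 + 0.0678 × 15.0) / [15.0 × (0.442 × 8.44 − 0.0678) − 1] = 157.9 / 53.94 = 2.928 mg/L.

S ≈ 2.93 mg/L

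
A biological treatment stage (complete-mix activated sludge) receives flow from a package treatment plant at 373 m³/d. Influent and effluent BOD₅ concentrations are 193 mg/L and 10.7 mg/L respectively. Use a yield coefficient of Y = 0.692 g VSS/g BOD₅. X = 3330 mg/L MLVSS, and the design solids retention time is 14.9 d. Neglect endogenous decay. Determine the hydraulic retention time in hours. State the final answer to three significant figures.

τ ≈ 13.5 h

V·X = Y·Q·ΔS·θ_c gives V = 0.692 × 373 × (193 − 10.7) × 14.9 / 3330 = 210.5 m³.
Hydraulic retention time τ = V/Q = 210.5 / 373 = 0.5645 d = 13.55 h.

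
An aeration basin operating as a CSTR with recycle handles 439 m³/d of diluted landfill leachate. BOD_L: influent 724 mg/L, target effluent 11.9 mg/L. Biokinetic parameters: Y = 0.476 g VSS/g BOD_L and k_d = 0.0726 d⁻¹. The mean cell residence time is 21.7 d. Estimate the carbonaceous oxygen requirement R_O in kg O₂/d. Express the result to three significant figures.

R_O ≈ 231 kg O₂/d

Y_obs = Y / (1 + k_d θ_c) = 0.476 / (1 + 0.0726 × 21.7) = 0.476 / 2.575 = 0.1848.
Q·(S₀ − S) = 439 × (724 − 11.9) × 10⁻³ = 312.6 kg/d removed.
P_X = Y_obs·Q·(S₀ − S) = 0.1848 × 312.6 = 57.78 kg VSS/d.
Carbonaceous O₂ demand = substrate oxidised − cell-mass equivalent = 312.6 − 1.42 × 57.78 = 230.6 kg O₂/d.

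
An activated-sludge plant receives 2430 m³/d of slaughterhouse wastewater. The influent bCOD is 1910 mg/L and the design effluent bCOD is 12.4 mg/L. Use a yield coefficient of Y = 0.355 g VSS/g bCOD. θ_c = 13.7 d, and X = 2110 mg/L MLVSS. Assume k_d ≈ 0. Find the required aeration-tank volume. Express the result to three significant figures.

V ≈ 10600 m³

Biomass mass balance (decay neglected): V·X = Y·Q·(S₀ − S)·θ_c, so V = 0.355 × 2430 × (1910 − 12.4) × 13.7 / 2110 = 10629 m³.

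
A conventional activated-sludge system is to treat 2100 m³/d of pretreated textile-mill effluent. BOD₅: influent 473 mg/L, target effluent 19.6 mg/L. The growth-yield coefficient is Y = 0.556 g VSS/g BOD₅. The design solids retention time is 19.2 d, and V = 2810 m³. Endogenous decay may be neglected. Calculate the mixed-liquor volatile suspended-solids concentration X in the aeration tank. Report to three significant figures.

From V·X = Y·Q·(S₀ − S)·θ_c (decay neglected): X = 0.556 × 2100 × (473 − 19.6) × 19.2 / 2810 = 3617 mg/L.

X ≈ 3620 mg/L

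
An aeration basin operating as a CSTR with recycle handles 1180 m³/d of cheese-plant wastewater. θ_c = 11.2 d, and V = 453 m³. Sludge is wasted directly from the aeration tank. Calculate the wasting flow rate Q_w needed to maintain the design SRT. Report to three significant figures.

Q_w ≈ 40.4 m³/d

Wasting from the aeration tank: Q_w = V / θ_c = 453.0 / 11.2 = 40.45 m³/d.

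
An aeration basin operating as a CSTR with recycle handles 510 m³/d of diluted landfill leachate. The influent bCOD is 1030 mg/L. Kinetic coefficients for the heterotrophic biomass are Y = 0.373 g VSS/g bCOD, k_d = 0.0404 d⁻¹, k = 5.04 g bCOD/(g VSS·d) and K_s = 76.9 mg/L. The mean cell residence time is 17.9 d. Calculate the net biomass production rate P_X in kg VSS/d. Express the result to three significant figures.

From the Monod/SRT balance for a CMAS, S = K_s·(1+k_d θ_c)/[θ_c·(Y k − k_d) − 1] = 76.9 × (1 + 0.0404 × 17.9) / [17.9 × (0.373 × 5.04 − 0.0404) − 1] = 132.5 / 31.93 = 4.150 mg/L.
The observed yield is Y_obs = Y/(1 + k_d·θ_c) = 0.373 / (1 + 0.0404 × 17.9) = 0.373 / 1.723 = 0.2165 g VSS per g bCOD removed.
Substrate removed = Q·(S₀ − S) = 510 m³/d × (1030 − 4.15) g/m³ = 5.23×10^5 g/d = 523.2 kg/d.
P_X = Y_obs · Q(S₀ − S) = 0.2165 × 523.2 = 113.2 kg VSS/d.

P_X ≈ 113 kg VSS/d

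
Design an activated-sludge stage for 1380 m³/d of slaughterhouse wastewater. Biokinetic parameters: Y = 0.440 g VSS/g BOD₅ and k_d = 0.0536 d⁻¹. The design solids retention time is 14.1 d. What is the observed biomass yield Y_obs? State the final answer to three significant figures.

Y_obs ≈ 0.251 g VSS/g BOD₅

Y_obs = Y / (1 + k_d θ_c) = 0.440 / (1 + 0.0536 × 14.1) = 0.440 / 1.756 = 0.2506.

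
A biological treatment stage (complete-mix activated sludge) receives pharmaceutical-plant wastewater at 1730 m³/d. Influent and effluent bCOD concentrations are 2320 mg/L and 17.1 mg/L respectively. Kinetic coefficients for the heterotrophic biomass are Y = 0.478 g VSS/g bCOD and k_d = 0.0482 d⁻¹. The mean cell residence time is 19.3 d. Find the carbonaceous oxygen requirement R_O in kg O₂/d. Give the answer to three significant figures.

R_O ≈ 2580 kg O₂/d

Correct the yield for decay: Y_obs = Y/(1 + k_d θ_c) = 0.478 / (1 + 0.0482 × 19.3) = 0.478 / 1.930 = 0.2476.
Substrate removed = Q·(S₀ − S) = 1730 m³/d × (2320 − 17.1) g/m³ = 3.98×10^6 g/d = 3984 kg/d.
Biomass synthesised: P_X = Y_obs × 3984 = 986.6 kg VSS/d.
R_O = Q·(S₀ − S) − 1.42·P_X = 3984 − 1.42 × 986.6 = 2583 kg O₂/d.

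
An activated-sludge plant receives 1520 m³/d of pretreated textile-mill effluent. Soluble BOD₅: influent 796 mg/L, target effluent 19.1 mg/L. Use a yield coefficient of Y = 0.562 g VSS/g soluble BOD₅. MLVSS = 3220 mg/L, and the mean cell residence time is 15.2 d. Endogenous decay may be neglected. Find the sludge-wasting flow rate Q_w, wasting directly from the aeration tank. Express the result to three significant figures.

Q_w ≈ 206 m³/d

Biomass mass balance (decay neglected): V·X = Y·Q·(S₀ − S)·θ_c, so V = 0.562 × 1520 × (796 − 19.1) × 15.2 / 3220 = 3133 m³.
With mixed-liquor wasting, θ_c = V/Q_w, so Q_w = V/θ_c = 3133/15.2 = 206.1 m³/d.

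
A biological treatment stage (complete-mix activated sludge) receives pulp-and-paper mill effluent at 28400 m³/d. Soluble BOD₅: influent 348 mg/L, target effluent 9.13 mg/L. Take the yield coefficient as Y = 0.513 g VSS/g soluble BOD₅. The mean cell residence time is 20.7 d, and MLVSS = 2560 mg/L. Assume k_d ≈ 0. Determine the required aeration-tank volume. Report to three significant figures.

V ≈ 39900 m³

With k_d = 0 the design equation reduces to V = Y Q (S₀−S) θ_c / X = 0.513 × 28400 × (348 − 9.13) × 20.7 / 2560 = 39921 m³.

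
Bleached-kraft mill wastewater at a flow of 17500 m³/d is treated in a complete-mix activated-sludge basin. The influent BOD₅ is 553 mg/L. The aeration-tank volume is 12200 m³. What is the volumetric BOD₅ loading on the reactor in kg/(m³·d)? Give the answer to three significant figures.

Applied BOD₅ load per unit volume = Q·S₀/V = (17500 × 553/1000)/12200 = 0.7932 kg BOD₅·m⁻³·d⁻¹.

L_v ≈ 0.793 kg BOD₅/(m³·d)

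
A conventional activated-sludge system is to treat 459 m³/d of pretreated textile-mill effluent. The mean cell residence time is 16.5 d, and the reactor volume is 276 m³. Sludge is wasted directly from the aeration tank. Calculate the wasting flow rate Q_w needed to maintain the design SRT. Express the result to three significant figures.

With mixed-liquor wasting, θ_c = V/Q_w, so Q_w = V/θ_c = 276.0/16.5 = 16.73 m³/d.

Q_w ≈ 16.7 m³/d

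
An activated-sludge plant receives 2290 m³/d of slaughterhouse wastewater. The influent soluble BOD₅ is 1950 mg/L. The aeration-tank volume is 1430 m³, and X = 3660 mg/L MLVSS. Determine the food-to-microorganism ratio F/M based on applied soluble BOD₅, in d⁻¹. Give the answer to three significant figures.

F/M ≈ 0.853 d⁻¹

Food-to-microorganism ratio F/M = Q S₀ / (V X) = 2290 × 1950 / (1430 × 3660) = 0.8532 d⁻¹.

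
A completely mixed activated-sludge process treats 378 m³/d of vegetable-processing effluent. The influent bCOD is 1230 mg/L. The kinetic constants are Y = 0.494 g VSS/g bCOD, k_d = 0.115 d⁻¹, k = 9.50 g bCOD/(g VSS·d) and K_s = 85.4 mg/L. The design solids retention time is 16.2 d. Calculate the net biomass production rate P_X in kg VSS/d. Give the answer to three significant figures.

P_X ≈ 80.0 kg VSS/d

Effluent substrate depends only on kinetics and SRT: S = K_s(1 + k_d θ_c) / [θ_c(Yk − k_d) − 1] = 85.4 × (1 + 0.115 × 16.2) / [16.2 × (0.494 × 9.50 − 0.115) − 1] = 244.5 / 73.16 = 3.342 mg/L.
Y_obs = Y / (1 + k_d θ_c) = 0.494 / (1 + 0.115 × 16.2) = 0.494 / 2.863 = 0.1725.
ΔS = 1230 − 3.34 = 1227 mg/L, so the substrate removal rate is 378 × 1227/1000 = 463.7 kg bCOD/d.
Biomass produced: P_X = Y_obs·Q·ΔS = 0.1725 × 463.7 ≈ 80.01 kg VSS/d.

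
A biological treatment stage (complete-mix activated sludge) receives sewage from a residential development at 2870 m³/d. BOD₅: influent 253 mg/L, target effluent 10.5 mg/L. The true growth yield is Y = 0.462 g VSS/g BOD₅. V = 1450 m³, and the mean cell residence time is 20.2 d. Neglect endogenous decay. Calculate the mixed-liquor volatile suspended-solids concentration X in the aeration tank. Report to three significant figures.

From V·X = Y·Q·(S₀ − S)·θ_c (decay neglected): X = 0.462 × 2870 × (253 − 10.5) × 20.2 / 1450 = 4479 mg/L.

X ≈ 4480 mg/L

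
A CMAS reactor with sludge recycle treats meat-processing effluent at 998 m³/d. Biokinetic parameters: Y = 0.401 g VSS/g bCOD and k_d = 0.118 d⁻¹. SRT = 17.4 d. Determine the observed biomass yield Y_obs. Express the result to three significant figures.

Observed yield with endogenous decay: Y_obs = Y / (1 + k_d·θ_c) = 0.401 / (1 + 0.118 × 17.4) = 0.401 / 3.053 = 0.1313 g VSS/g bCOD.

Y_obs ≈ 0.131 g VSS/g bCOD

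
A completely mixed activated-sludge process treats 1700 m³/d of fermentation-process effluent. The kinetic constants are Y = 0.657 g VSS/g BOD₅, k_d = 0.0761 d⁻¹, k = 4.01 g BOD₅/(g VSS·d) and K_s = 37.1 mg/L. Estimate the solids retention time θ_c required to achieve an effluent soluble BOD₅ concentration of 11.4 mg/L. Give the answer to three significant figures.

θ_c ≈ 1.84 d

Specific growth rate at S = 11.4 mg/L: μ = YkS/(K_s+S) = 0.657·4.01·11.4/(37.1+11.4) = 0.6193 d⁻¹.
Then 1/θ_c = μ − k_d = 0.6193 − 0.0761 = 0.5432 d⁻¹, giving θ_c = 1.841 d.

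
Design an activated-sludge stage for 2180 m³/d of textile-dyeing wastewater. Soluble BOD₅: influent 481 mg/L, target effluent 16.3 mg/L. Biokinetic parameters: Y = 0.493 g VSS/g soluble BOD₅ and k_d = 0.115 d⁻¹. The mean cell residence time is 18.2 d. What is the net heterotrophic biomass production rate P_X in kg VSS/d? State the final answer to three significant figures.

P_X ≈ 161 kg VSS/d

The observed yield is Y_obs = Y/(1 + k_d·θ_c) = 0.493 / (1 + 0.115 × 18.2) = 0.493 / 3.093 = 0.1594 g VSS per g soluble BOD₅ removed.
Mass of soluble BOD₅ removed per day: Q(S₀ − S) = 2180 × 464.7 g/m³ = 1013 kg/d.
Biomass produced: P_X = Y_obs·Q·ΔS = 0.1594 × 1013 ≈ 161.5 kg VSS/d.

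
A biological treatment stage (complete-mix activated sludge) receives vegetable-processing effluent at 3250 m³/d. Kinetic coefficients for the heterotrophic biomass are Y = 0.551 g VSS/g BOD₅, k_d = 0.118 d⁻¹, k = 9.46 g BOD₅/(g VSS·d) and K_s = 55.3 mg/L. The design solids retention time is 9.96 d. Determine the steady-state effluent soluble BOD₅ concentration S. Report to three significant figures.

For a completely mixed reactor with recycle the Lawrence–McCarty relation gives S = K_s·(1 + k_d·θ_c) / [θ_c·(Y·k − k_d) − 1] = 55.3 × (1 + 0.118 × 9.96) / [9.96 × (0.551 × 9.46 − 0.118) − 1] = 120.3 / 49.74 = 2.418 mg/L.

S ≈ 2.42 mg/L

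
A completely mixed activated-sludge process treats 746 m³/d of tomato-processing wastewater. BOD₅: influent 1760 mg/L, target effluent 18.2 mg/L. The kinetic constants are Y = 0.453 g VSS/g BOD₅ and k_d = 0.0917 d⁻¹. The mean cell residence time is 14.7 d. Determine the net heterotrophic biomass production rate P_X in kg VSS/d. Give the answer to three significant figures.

P_X ≈ 251 kg VSS/d

Y_obs = Y / (1 + k_d θ_c) = 0.453 / (1 + 0.0917 × 14.7) = 0.453 / 2.348 = 0.1929.
Q·(S₀ − S) = 746 × (1760 − 18.2) × 10⁻³ = 1299 kg/d removed.
P_X = Y_obs · Q(S₀ − S) = 0.1929 × 1299 = 250.7 kg VSS/d.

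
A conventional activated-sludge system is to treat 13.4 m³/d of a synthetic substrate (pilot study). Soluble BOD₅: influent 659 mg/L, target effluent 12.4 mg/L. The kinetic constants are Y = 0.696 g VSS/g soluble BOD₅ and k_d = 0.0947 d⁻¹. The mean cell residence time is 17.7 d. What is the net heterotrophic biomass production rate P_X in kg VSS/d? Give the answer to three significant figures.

The observed yield is Y_obs = Y/(1 + k_d·θ_c) = 0.696 / (1 + 0.0947 × 17.7) = 0.696 / 2.676 = 0.2601 g VSS per g soluble BOD₅ removed.
Mass of soluble BOD₅ removed per day: Q(S₀ − S) = 13.4 × 646.6 g/m³ = 8.664 kg/d.
So the net sludge growth is P_X = 0.2601 × 8.664 = 2.253 kg VSS/d.

P_X ≈ 2.25 kg VSS/d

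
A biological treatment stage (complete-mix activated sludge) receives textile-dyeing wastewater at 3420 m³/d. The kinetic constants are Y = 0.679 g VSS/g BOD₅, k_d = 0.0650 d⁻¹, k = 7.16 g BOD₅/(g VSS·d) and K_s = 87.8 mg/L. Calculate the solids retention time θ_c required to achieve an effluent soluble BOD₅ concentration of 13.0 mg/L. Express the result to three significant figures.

θ_c ≈ 1.78 d

At the target effluent, Y k S/(K_s+S) = 0.679×7.16×13.0/100.8 = 0.6270 d⁻¹.
θ_c = 1/(μ − k_d) = 1/(0.6270 − 0.0650) = 1/0.5620 = 1.779 d.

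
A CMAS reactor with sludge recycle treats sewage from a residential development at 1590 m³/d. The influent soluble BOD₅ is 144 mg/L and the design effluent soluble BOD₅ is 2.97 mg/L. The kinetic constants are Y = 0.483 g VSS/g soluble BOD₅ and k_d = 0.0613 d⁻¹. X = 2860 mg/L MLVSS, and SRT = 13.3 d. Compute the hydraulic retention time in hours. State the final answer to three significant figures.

τ ≈ 4.19 h

Steady-state biomass mass balance: V·X·(1 + k_d·θ_c) = Y·Q·(S₀ − S)·θ_c, so V = 0.483 × 1590 × (144 − 2.97) × 13.3 / [2860 × (1 + 0.0613 × 13.3)] = 1.44×10^6 / 5192 = 277.5 m³.
HRT = V/Q = 277.5 m³ / 1590 m³·d⁻¹ = 0.1745 d × 24 = 4.188 h.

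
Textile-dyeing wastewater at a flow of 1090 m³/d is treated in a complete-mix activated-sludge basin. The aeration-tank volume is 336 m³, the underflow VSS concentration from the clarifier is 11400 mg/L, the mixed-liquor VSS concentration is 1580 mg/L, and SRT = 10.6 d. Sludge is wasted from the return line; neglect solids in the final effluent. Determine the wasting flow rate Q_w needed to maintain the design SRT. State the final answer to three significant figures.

Q_w ≈ 4.39 m³/d

Wasting from the return line (neglecting effluent solids): Q_w = V·X / (θ_c·X_r) = 336.0 × 1580 / (10.6 × 11400) = 4.393 m³/d.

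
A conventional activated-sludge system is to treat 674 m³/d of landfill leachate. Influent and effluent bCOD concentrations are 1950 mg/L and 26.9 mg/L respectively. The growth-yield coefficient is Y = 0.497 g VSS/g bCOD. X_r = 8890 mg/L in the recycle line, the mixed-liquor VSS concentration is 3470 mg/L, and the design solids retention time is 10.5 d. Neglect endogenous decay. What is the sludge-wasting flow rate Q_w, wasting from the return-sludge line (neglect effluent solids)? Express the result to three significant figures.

Q_w ≈ 72.5 m³/d

With k_d = 0 the design equation reduces to V = Y Q (S₀−S) θ_c / X = 0.497 × 674 × (1950 − 26.9) × 10.5 / 3470 = 1949 m³.
Q_w = (V·X)/(θ_c X_r) = 1949 × 3470 / (10.5 × 8890) = 72.46 m³/d.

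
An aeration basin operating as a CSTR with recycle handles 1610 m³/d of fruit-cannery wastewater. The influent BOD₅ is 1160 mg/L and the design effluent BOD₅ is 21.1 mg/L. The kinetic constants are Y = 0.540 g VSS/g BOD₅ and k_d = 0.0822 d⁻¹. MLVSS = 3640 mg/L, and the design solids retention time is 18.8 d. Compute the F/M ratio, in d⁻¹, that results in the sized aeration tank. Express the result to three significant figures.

F/M ≈ 0.255 d⁻¹

Steady-state biomass mass balance: V·X·(1 + k_d·θ_c) = Y·Q·(S₀ − S)·θ_c, so V = 0.540 × 1610 × (1160 − 21.1) × 18.8 / [3640 × (1 + 0.0822 × 18.8)] = 1.86×10^7 / 9265 = 2009 m³.
F/M = Q·S₀ / (V·X) = 1610 × 1160 / (2009 × 3640) = 0.2554 g BOD₅·(g VSS·d)⁻¹.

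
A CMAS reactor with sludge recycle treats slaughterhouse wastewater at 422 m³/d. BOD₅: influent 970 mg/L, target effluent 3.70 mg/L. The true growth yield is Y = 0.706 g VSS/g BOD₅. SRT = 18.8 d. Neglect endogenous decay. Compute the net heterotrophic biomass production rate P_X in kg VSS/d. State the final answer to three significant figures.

P_X ≈ 288 kg VSS/d

Since k_d ≈ 0, Y_obs = Y = 0.706 g VSS/g BOD₅.
ΔS = 970 − 3.70 = 966.3 mg/L, so the substrate removal rate is 422 × 966.3/1000 = 407.8 kg BOD₅/d.
Net biomass production P_X = Y_obs × Q·(S₀ − S) = 0.7060 × 407.8 = 287.9 kg VSS/d.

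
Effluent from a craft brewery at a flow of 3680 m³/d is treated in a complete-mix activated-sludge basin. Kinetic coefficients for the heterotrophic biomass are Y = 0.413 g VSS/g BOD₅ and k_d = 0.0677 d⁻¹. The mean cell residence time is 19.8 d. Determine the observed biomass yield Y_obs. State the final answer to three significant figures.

Correct the yield for decay: Y_obs = Y/(1 + k_d θ_c) = 0.413 / (1 + 0.0677 × 19.8) = 0.413 / 2.340 = 0.1765.

Y_obs ≈ 0.176 g VSS/g BOD₅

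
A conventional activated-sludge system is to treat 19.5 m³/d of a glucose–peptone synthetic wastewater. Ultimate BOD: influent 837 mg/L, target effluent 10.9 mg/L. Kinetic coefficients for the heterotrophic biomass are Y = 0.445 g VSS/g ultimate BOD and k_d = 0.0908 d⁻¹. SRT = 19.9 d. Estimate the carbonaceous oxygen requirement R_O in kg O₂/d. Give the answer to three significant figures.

Correct the yield for decay: Y_obs = Y/(1 + k_d θ_c) = 0.445 / (1 + 0.0908 × 19.9) = 0.445 / 2.807 = 0.1585.
Q·(S₀ − S) = 19.5 × (837 − 10.9) × 10⁻³ = 16.11 kg/d removed.
P_X = Y_obs·Q·(S₀ − S) = 0.1585 × 16.11 = 2.554 kg VSS/d.
Carbonaceous O₂ demand = substrate oxidised − cell-mass equivalent = 16.11 − 1.42 × 2.554 = 12.48 kg O₂/d.

R_O ≈ 12.5 kg O₂/d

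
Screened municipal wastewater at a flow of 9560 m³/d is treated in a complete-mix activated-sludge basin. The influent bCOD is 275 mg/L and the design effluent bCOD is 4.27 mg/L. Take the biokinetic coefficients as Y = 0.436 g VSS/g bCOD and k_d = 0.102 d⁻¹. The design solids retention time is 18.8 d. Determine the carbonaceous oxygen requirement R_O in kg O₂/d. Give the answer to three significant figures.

R_O ≈ 2040 kg O₂/d

Correct the yield for decay: Y_obs = Y/(1 + k_d θ_c) = 0.436 / (1 + 0.102 × 18.8) = 0.436 / 2.918 = 0.1494.
Substrate removed = Q·(S₀ − S) = 9560 m³/d × (275 − 4.27) g/m³ = 2.59×10^6 g/d = 2588 kg/d.
P_X = Y_obs·Q·(S₀ − S) = 0.1494 × 2588 = 386.8 kg VSS/d.
R_O = Q·(S₀ − S) − 1.42·P_X = 2588 − 1.42 × 386.8 = 2039 kg O₂/d.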